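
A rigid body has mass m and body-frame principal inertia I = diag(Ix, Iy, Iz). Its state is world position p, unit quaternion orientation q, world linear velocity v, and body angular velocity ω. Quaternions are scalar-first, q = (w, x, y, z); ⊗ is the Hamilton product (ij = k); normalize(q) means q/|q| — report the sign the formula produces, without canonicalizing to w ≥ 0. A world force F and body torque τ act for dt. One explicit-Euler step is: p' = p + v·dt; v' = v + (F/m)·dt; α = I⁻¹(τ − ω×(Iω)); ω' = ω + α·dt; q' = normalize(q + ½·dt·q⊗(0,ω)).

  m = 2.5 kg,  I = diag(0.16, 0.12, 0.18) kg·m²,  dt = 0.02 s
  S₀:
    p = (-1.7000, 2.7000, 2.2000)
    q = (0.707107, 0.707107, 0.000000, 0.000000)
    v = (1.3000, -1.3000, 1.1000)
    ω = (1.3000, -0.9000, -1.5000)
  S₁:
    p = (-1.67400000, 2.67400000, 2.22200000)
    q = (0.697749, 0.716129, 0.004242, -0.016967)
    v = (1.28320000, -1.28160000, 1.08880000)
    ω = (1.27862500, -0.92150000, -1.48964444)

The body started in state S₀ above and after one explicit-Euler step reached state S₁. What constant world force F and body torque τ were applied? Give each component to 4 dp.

Δω = ω₁−ω₀ = (-0.02137500, -0.02150000, 0.01035556)
precession coupling = (0.0810, 0.0390, 0.0468)
I·α + gyro = (-0.0900, -0.0900, 0.1400)
v₁ − v₀ = (-0.01680000, 0.01840000, -0.01120000)
applied force F = (-2.1000, 2.3000, -1.4000)

F = (-2.1000, 2.3000, -1.4000)
τ = (-0.0900, -0.0900, 0.1400)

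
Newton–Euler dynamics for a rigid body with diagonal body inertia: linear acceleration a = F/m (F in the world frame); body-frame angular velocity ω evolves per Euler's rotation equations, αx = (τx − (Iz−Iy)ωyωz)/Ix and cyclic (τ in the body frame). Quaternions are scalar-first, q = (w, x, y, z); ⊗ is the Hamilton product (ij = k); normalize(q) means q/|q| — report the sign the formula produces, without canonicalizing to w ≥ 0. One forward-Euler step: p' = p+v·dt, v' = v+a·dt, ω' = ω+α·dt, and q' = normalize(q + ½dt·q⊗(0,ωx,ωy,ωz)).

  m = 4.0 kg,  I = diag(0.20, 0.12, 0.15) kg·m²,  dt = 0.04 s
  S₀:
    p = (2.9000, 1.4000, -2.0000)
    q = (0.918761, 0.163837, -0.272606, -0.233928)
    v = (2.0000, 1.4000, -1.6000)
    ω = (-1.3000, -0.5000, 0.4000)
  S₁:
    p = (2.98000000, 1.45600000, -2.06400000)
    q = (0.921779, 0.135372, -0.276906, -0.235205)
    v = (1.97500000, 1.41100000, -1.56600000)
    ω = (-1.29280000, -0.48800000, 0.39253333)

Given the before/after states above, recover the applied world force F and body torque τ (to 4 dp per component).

F = (-2.5000, 1.1000, 3.4000)
τ = (0.0300, 0.0100, -0.0800)

velocity change Δv = (-0.02500000, 0.01100000, 0.03400000)
m·(v₁−v₀)/dt = (-2.5000, 1.1000, 3.4000)
Δω = ω₁−ω₀ = (0.00720000, 0.01200000, -0.00746667)
applied torque τ = (0.0300, 0.0100, -0.0800)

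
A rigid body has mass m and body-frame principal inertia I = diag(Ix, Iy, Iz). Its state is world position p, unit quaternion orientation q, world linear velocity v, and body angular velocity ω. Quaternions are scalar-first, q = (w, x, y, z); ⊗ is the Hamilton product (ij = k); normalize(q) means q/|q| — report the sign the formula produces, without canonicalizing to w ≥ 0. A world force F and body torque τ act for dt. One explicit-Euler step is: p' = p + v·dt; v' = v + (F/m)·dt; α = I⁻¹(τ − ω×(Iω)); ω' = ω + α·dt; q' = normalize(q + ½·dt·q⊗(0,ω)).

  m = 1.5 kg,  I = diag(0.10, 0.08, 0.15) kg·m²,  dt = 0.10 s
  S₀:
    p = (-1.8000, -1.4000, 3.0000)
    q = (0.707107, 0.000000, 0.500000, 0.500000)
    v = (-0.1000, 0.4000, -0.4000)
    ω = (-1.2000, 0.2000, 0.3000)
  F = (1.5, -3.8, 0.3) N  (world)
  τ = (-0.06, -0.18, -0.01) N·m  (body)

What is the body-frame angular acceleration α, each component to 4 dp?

α = (-0.6420, -2.4750, -0.0987)

ω×(Iω) gyroscopic = (0.0042, 0.0180, 0.0048)
α = I⁻¹(τ − ω×Iω) = (-0.6420, -2.4750, -0.0987)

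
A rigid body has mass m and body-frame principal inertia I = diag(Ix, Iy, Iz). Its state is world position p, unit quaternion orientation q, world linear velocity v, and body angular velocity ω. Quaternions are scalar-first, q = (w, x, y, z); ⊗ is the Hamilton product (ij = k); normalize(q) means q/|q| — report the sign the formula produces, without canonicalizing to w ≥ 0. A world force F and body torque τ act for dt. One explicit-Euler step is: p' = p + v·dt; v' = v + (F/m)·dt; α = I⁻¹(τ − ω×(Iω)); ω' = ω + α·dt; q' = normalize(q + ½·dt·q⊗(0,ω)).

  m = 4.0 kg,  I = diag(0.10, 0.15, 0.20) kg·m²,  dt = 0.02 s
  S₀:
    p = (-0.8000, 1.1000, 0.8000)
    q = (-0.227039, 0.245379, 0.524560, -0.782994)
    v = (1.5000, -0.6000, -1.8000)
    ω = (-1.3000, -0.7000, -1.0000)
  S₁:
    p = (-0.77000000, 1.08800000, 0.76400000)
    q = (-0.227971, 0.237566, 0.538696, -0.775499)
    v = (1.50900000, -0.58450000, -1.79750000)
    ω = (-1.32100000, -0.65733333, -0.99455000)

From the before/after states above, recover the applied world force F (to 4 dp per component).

Δv = v₁−v₀ = (0.00900000, 0.01550000, 0.00250000)
F = m·Δv/dt = (1.8000, 3.1000, 0.5000)

F = (1.8000, 3.1000, 0.5000)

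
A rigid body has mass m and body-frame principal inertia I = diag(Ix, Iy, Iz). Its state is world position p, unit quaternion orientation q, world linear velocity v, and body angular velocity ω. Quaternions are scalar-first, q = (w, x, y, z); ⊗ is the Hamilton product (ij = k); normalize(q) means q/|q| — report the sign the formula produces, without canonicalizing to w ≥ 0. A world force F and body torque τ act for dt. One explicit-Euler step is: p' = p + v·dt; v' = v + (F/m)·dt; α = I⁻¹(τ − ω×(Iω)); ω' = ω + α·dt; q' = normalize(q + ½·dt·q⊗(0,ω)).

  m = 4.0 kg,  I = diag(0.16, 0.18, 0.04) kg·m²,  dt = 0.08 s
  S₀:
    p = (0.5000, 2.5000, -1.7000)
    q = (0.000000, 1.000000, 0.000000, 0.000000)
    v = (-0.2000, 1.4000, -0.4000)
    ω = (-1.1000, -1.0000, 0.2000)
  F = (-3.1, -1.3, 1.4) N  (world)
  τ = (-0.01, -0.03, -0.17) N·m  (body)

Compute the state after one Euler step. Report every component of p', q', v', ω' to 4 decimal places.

new position p' = (0.4840, 2.6120, -1.7320)
v + (F/m)dt = (-0.2620, 1.3740, -0.3720)
α = I⁻¹(τ − ω×Iω) = (-0.2375, -0.0200, -4.8000)
new body rate ω' = (-1.1190, -1.0016, -0.1840)
q⊗(0,ω) = (1.1000000, 0.0000000, -0.2000000, -1.0000000)
q + ½dt·q⊗(0,ω), renormalized = (0.0439, 0.9982, -0.0080, -0.0399)

p' = (0.4840, 2.6120, -1.7320)
q' = (0.0439, 0.9982, -0.0080, -0.0399)
v' = (-0.2620, 1.3740, -0.3720)
ω' = (-1.1190, -1.0016, -0.1840)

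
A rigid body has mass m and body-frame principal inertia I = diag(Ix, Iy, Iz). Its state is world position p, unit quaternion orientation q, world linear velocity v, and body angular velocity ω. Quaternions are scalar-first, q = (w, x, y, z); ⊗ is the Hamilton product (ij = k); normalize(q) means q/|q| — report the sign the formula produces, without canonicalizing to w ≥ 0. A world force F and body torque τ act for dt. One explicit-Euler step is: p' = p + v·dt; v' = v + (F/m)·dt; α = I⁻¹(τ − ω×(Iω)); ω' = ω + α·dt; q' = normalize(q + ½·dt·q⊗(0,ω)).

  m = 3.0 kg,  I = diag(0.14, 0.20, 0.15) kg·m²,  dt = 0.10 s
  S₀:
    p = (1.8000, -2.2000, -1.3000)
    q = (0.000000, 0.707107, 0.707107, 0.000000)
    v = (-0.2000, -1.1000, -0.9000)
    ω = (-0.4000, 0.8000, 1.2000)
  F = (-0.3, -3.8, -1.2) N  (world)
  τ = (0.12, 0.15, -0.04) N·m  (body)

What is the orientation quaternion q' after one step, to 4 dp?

q' = (-0.0141, 0.7474, 0.6628, 0.0423)

Hamilton product q⊗(0,ω) = (-0.2828428, 0.8485284, -0.8485284, 0.8485284)
updated quaternion q' = (-0.0141, 0.7474, 0.6628, 0.0423)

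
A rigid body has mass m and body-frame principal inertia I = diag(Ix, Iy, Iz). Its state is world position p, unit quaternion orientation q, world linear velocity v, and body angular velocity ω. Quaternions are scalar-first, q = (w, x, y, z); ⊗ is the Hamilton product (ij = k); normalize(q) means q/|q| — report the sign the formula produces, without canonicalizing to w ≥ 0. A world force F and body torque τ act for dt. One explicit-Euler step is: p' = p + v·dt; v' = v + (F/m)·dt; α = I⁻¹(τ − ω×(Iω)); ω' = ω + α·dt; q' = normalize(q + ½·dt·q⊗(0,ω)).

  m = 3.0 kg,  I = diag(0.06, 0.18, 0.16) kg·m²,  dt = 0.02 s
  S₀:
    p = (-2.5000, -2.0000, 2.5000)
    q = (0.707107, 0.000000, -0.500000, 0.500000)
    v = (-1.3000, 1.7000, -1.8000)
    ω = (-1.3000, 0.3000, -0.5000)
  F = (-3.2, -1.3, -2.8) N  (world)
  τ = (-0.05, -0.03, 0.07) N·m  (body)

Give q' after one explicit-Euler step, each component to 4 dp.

q' = (0.7110, -0.0082, -0.5043, 0.4899)

2q̇ = q⊗(0,ω) = (0.4000000, -0.8192391, -0.4378679, -1.0035535)
updated quaternion q' = (0.7110, -0.0082, -0.5043, 0.4899)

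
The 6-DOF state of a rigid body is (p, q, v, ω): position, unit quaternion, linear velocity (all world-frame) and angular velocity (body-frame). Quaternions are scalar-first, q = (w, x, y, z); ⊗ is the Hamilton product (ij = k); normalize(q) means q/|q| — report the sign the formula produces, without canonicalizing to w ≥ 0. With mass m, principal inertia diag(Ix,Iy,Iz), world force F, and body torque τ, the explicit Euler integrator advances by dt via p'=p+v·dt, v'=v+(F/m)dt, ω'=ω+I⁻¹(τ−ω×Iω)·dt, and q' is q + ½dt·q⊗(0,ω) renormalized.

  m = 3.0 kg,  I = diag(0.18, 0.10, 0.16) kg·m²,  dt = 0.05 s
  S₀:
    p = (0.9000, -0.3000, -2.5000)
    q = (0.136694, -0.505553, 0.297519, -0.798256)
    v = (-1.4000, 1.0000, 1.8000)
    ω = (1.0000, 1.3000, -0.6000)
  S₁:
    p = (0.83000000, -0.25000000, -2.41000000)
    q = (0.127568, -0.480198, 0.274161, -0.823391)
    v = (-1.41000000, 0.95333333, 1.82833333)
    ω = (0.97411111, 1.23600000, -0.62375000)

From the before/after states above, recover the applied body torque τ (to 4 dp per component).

τ = (-0.1400, -0.1400, -0.1800)

ω₁ − ω₀ = (-0.02588889, -0.06400000, -0.02375000)
ω₀×(Iω₀) = (-0.0468, -0.0120, -0.1040)
I·α + gyro = (-0.1400, -0.1400, -0.1800)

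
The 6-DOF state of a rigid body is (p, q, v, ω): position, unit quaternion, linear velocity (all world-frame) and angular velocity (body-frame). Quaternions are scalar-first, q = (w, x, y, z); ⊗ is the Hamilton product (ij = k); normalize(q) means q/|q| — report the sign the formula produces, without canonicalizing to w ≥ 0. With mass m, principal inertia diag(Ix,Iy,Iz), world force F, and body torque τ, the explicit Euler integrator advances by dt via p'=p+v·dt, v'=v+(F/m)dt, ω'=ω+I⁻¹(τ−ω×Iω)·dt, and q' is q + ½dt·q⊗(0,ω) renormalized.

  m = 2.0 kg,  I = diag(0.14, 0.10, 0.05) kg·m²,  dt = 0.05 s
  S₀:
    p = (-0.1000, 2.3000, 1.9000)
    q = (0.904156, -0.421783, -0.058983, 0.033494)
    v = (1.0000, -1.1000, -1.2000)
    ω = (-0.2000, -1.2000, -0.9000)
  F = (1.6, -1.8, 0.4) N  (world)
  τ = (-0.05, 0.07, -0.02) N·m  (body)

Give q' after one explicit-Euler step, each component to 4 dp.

q' = (0.9004, -0.4237, -0.0957, 0.0255)

q⊗(0,ω) = (-0.1249916, -0.0875537, -1.4712907, -0.3193974)
q + ½dt·q⊗(0,ω), renormalized = (0.9004, -0.4237, -0.0957, 0.0255)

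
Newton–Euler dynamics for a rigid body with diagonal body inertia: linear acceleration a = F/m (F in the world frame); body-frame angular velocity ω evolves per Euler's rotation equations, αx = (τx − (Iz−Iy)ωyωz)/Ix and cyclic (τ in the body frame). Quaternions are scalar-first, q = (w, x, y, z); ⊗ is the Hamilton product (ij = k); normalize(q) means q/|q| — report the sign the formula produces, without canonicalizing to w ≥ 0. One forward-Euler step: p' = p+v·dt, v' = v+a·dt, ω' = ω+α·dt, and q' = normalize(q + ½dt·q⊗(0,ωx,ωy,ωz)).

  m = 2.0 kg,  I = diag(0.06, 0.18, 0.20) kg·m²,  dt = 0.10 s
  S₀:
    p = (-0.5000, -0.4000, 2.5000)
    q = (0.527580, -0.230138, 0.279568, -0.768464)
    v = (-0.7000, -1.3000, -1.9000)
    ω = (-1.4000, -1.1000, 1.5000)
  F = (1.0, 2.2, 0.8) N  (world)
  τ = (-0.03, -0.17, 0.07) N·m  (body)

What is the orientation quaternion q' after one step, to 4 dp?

2q̇ = q⊗(0,ω) = (1.1380276, -1.1645704, 0.8407186, 1.4359170)
updated quaternion q' = (0.5806, -0.2864, 0.3194, -0.6920)

q' = (0.5806, -0.2864, 0.3194, -0.6920)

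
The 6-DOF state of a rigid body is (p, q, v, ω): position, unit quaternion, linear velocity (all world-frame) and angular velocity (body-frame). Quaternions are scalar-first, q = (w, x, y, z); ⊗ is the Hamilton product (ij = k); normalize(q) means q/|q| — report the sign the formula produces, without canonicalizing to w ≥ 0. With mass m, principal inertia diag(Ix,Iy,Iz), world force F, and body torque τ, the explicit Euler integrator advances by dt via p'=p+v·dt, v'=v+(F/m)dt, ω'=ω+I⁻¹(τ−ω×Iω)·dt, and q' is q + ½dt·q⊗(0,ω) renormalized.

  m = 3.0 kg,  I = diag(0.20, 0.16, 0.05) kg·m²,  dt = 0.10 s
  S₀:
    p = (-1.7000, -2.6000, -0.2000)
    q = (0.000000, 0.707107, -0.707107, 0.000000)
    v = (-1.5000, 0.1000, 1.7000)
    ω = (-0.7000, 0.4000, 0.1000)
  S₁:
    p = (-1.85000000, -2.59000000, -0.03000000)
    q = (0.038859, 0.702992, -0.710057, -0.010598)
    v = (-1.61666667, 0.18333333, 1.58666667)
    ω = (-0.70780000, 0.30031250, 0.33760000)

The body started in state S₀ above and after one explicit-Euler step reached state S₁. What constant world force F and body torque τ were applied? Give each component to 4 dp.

rate change Δω = (-0.00780000, -0.09968750, 0.23760000)
τ = I·(Δω/dt) + ω₀×(Iω₀) = (-0.0200, -0.1700, 0.1300)
v₁ − v₀ = (-0.11666667, 0.08333333, -0.11333333)
applied force F = (-3.5000, 2.5000, -3.4000)

F = (-3.5000, 2.5000, -3.4000)
τ = (-0.0200, -0.1700, 0.1300)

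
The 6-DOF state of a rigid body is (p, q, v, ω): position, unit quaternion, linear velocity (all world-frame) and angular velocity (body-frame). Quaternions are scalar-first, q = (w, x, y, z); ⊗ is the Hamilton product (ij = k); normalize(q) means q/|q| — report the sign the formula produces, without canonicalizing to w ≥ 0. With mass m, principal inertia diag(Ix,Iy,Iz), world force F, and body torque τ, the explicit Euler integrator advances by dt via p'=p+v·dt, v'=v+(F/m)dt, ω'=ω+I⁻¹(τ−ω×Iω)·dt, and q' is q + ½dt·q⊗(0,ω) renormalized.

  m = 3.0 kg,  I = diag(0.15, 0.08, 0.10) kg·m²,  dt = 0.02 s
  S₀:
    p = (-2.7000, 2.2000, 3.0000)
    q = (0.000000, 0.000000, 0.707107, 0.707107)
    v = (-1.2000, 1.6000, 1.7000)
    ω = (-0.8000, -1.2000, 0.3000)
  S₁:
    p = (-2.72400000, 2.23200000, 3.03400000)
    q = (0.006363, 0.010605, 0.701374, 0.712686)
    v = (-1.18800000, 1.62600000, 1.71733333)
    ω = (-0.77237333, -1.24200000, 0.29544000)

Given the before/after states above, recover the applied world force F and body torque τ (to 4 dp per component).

F = (1.8000, 3.9000, 2.6000)
τ = (0.2000, -0.1800, -0.0900)

velocity change Δv = (0.01200000, 0.02600000, 0.01733333)
F = m·Δv/dt = (1.8000, 3.9000, 2.6000)
ω₁ − ω₀ = (0.02762667, -0.04200000, -0.00456000)
gyro term ω₀×Iω₀ = (-0.0072, -0.0120, -0.0672)
τ = I·(Δω/dt) + ω₀×(Iω₀) = (0.2000, -0.1800, -0.0900)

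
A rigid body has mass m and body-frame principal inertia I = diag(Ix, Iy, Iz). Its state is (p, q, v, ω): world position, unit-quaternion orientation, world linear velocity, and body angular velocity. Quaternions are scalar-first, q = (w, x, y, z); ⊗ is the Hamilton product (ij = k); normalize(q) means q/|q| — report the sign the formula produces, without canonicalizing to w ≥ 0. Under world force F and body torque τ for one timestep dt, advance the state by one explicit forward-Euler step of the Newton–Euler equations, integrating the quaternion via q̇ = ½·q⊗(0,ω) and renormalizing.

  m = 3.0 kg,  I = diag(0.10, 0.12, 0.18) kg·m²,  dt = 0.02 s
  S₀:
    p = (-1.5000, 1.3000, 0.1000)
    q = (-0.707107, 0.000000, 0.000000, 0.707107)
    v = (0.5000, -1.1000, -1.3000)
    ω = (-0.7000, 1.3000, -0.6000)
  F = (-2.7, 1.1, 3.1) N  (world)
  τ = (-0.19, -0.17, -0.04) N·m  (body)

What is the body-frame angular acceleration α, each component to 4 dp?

α = (-1.4320, -1.1367, -0.1211)

ω×(Iω) gyroscopic = (-0.0468, -0.0336, -0.0182)
(τ − ω×Iω)/I = (-1.4320, -1.1367, -0.1211)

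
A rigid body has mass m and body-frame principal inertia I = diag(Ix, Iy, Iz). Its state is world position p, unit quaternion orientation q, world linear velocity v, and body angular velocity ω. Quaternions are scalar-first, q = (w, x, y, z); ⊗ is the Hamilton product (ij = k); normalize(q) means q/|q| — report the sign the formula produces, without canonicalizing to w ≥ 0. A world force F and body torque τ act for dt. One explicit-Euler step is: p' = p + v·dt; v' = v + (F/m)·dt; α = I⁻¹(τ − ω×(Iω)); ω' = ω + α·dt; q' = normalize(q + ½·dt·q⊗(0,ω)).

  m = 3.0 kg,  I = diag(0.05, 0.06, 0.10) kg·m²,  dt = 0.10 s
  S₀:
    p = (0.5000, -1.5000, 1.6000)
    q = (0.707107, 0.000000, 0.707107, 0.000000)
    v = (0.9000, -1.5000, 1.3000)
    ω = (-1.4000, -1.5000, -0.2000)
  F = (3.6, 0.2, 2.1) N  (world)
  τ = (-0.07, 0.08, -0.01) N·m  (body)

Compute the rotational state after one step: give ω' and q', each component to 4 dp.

angular accel α = (-1.6400, 1.5667, -0.3100)
new body rate ω' = (-1.5640, -1.3433, -0.2310)
Hamilton product q⊗(0,ω) = (1.0606605, -1.1313712, -1.0606605, 0.8485284)
q' = normalize(q + ½dt·q⊗(0,ω)) = (0.7561, -0.0563, 0.6506, 0.0422)

ω' = (-1.5640, -1.3433, -0.2310)
q' = (0.7561, -0.0563, 0.6506, 0.0422)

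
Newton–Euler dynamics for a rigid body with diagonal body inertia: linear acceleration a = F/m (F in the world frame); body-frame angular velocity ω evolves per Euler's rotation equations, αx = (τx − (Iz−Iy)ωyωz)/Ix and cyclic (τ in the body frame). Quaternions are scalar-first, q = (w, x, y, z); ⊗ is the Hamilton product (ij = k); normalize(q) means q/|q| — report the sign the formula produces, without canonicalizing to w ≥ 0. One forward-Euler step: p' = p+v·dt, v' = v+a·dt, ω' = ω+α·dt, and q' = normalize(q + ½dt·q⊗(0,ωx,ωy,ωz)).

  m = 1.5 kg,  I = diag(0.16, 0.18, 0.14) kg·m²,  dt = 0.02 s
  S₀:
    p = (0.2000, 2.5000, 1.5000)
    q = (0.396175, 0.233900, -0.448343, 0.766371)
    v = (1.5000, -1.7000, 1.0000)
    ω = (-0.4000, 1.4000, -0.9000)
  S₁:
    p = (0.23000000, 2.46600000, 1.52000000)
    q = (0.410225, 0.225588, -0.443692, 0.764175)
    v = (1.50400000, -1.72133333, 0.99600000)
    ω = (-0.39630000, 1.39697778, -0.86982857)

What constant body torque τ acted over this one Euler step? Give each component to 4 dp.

Δω = ω₁−ω₀ = (0.00370000, -0.00302222, 0.03017143)
I·α + gyro = (0.0800, -0.0200, 0.2000)

τ = (0.0800, -0.0200, 0.2000)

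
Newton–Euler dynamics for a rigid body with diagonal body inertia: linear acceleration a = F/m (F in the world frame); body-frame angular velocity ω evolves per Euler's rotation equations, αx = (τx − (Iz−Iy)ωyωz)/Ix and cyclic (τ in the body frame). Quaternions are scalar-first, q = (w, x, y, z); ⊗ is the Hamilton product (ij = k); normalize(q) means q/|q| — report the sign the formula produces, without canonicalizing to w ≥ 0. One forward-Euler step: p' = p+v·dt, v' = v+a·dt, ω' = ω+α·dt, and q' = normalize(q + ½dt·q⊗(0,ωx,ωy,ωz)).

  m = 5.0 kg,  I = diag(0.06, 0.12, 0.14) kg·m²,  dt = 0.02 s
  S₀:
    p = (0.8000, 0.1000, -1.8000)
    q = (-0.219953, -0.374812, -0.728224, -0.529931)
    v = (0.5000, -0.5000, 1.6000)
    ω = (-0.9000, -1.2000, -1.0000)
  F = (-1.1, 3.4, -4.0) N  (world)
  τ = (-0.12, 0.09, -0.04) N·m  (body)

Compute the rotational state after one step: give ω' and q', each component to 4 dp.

α = I⁻¹(τ − ω×Iω) = (-2.4000, 1.3500, -0.7486)
ω + α·dt = (-0.9480, -1.1730, -1.0150)
Hamilton product q⊗(0,ω) = (-1.7411306, 0.2902645, 0.3660695, 0.0143258)
q' = normalize(q + ½dt·q⊗(0,ω)) = (-0.2373, -0.3718, -0.7244, -0.5297)

ω' = (-0.9480, -1.1730, -1.0150)
q' = (-0.2373, -0.3718, -0.7244, -0.5297)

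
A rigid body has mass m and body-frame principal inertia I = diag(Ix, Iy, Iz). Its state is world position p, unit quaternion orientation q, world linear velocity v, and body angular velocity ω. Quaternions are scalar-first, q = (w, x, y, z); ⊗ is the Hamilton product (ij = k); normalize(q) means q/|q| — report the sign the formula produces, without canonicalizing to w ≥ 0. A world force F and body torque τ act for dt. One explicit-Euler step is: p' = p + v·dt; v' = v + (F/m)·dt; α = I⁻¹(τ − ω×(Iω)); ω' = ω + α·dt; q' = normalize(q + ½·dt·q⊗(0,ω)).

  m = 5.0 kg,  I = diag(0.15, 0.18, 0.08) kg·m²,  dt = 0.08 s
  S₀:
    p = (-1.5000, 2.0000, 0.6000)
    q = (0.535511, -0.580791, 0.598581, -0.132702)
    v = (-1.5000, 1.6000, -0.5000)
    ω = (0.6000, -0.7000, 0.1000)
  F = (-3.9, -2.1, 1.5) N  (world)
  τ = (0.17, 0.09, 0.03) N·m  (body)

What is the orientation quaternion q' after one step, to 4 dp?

q' = (0.5664, -0.5689, 0.5823, -0.1286)

q⊗(0,ω) = (0.7807515, 0.2882733, -0.3963998, 0.1009562)
q' = normalize(q + ½dt·q⊗(0,ω)) = (0.5664, -0.5689, 0.5823, -0.1286)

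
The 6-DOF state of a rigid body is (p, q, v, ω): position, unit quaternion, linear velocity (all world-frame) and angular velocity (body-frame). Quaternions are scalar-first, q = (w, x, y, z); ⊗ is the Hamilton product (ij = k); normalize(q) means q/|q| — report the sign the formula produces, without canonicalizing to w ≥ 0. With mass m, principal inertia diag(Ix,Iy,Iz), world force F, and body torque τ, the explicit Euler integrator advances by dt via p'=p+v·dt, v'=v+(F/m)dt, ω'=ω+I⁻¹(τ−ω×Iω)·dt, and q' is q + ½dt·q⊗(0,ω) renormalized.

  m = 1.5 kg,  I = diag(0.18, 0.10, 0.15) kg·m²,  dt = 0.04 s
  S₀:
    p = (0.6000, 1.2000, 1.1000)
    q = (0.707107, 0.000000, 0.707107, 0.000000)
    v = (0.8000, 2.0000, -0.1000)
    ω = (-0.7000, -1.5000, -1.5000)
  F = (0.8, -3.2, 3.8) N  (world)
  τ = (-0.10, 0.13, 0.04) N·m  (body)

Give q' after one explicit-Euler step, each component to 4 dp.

Hamilton product q⊗(0,ω) = (1.0606605, -1.5556354, -1.0606605, -0.5656856)
q + ½dt·q⊗(0,ω), renormalized = (0.7276, -0.0311, 0.6852, -0.0113)

q' = (0.7276, -0.0311, 0.6852, -0.0113)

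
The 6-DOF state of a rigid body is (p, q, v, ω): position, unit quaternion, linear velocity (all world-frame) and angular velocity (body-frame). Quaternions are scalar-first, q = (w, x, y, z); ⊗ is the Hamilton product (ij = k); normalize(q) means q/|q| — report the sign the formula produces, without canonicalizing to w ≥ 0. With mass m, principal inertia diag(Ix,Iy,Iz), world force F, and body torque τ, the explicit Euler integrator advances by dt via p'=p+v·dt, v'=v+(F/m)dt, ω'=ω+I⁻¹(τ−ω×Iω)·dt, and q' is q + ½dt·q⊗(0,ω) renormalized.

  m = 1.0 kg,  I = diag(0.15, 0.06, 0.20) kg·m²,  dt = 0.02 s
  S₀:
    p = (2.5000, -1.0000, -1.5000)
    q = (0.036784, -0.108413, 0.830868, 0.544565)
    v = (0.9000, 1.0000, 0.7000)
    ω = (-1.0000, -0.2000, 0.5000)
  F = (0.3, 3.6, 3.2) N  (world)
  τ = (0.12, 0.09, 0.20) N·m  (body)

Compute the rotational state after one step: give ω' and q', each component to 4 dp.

ω×(Iω) gyroscopic = (-0.0140, 0.0250, -0.0180)
α = I⁻¹(τ − ω×Iω) = (0.8933, 1.0833, 1.0900)
new body rate ω' = (-0.9821, -0.1783, 0.5218)
Hamilton product q⊗(0,ω) = (-0.2145219, 0.4875630, -0.4977153, 0.8709426)
q + ½dt·q⊗(0,ω), renormalized = (0.0346, -0.1035, 0.8258, 0.5532)

ω' = (-0.9821, -0.1783, 0.5218)
q' = (0.0346, -0.1035, 0.8258, 0.5532)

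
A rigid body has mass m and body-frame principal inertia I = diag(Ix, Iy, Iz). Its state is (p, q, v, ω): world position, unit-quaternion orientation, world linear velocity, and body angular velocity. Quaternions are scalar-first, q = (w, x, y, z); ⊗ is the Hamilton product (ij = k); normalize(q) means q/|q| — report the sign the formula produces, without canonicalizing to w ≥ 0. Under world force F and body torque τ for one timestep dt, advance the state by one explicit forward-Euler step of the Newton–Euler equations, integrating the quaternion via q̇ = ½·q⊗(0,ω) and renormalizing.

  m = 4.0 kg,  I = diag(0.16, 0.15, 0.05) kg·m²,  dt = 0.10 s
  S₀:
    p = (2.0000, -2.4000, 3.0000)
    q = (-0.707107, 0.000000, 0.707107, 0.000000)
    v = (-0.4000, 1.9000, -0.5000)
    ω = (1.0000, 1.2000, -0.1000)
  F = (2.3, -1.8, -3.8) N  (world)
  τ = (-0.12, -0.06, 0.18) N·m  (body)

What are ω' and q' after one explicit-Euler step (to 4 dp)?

ω' = (0.9175, 1.1673, 0.2840)
q' = (-0.7472, -0.0388, 0.6627, -0.0317)

(τ − ω×Iω)/I = (-0.8250, -0.3267, 3.8400)
ω + α·dt = (0.9175, 1.1673, 0.2840)
q⊗(0,ω) = (-0.8485284, -0.7778177, -0.8485284, -0.6363963)
updated quaternion q' = (-0.7472, -0.0388, 0.6627, -0.0317)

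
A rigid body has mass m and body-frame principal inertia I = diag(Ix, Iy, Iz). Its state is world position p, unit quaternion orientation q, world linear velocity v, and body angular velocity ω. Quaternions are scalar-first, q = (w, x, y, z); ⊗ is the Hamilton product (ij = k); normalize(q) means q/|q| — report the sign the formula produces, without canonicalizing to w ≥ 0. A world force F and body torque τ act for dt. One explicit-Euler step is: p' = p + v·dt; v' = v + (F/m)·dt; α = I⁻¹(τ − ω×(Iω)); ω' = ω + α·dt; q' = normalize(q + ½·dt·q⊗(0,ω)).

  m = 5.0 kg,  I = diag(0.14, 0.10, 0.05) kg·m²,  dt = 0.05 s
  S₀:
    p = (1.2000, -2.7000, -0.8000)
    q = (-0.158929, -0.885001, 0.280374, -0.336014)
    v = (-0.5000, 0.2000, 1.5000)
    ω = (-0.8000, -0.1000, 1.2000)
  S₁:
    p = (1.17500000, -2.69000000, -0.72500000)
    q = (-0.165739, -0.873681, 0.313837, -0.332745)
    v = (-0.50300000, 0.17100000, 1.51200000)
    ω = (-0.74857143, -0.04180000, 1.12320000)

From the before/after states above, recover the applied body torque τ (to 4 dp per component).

τ = (0.1500, 0.0300, -0.0800)

Δω = ω₁−ω₀ = (0.05142857, 0.05820000, -0.07680000)
ω₀×(Iω₀) = (0.0060, -0.0864, -0.0032)
applied torque τ = (0.1500, 0.0300, -0.0800)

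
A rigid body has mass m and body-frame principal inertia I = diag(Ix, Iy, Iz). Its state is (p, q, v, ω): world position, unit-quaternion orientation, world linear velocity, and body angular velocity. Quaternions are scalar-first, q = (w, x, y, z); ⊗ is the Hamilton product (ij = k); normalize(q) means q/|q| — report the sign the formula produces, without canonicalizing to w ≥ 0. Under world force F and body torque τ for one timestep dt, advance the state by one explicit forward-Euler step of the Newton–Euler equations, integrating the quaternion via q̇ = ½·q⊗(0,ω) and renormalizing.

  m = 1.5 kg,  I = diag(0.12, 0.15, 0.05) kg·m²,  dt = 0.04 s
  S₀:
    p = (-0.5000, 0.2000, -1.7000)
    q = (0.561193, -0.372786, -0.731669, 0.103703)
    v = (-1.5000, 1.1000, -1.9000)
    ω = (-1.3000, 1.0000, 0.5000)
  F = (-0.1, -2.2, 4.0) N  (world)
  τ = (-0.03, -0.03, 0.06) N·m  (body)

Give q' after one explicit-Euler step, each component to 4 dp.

Hamilton product q⊗(0,ω) = (0.1951957, -1.1990884, 0.6127721, -1.0433592)
q' = normalize(q + ½dt·q⊗(0,ω)) = (0.5648, -0.3965, -0.7190, 0.0828)

q' = (0.5648, -0.3965, -0.7190, 0.0828)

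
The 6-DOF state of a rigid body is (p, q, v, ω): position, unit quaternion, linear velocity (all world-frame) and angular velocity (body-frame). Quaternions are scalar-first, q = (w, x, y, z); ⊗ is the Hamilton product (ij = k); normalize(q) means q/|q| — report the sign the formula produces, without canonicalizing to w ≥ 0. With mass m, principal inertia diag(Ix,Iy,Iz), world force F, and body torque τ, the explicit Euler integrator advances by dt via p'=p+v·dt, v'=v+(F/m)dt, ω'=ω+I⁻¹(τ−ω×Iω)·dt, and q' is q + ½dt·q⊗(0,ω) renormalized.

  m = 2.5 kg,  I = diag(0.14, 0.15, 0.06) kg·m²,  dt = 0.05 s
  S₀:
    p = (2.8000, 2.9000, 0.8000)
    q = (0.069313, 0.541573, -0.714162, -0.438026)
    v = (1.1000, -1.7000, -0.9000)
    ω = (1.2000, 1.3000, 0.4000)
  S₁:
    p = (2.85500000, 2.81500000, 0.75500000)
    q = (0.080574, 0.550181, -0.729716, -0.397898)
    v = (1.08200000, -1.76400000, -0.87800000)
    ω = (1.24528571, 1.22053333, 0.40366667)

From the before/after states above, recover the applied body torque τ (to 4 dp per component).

τ = (0.0800, -0.2000, 0.0200)

Δω = ω₁−ω₀ = (0.04528571, -0.07946667, 0.00366667)
applied torque τ = (0.0800, -0.2000, 0.0200)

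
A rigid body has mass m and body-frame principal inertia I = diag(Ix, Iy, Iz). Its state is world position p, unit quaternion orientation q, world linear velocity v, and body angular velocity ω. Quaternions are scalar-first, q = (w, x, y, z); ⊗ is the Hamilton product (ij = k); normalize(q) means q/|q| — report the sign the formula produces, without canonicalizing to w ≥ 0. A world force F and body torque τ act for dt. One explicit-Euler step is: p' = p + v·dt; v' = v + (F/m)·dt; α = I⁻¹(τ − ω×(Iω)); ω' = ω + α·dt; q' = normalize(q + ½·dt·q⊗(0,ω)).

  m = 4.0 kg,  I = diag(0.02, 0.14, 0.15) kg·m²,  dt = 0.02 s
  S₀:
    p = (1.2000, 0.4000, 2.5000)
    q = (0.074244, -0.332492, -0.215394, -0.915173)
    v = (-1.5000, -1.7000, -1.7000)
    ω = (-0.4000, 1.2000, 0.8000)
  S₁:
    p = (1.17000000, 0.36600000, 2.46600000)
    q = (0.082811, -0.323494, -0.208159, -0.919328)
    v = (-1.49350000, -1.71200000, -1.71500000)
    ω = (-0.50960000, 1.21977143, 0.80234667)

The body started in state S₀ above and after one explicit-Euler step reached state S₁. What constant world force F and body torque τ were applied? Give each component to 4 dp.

F = (1.3000, -2.4000, -3.0000)
τ = (-0.1000, 0.1800, -0.0400)

rate change Δω = (-0.10960000, 0.01977143, 0.00234667)
precession coupling = (0.0096, 0.0416, -0.0576)
τ = I·(Δω/dt) + ω₀×(Iω₀) = (-0.1000, 0.1800, -0.0400)
Δv = v₁−v₀ = (0.00650000, -0.01200000, -0.01500000)
m·(v₁−v₀)/dt = (1.3000, -2.4000, -3.0000)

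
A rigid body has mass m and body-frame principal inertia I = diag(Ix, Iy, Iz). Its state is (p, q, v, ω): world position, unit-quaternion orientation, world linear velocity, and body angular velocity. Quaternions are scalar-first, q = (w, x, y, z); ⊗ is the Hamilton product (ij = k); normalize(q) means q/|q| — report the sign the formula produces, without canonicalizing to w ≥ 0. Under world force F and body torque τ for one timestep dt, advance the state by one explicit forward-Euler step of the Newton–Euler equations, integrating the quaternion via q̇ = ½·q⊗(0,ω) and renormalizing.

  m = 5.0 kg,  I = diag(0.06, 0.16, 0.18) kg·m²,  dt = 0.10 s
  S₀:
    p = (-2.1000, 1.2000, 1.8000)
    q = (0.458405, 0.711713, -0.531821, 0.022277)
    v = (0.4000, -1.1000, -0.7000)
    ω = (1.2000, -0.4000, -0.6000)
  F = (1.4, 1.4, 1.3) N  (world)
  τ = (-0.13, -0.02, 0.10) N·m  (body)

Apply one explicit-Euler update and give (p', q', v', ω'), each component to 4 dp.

p' = (-2.0600, 1.0900, 1.7300)
q' = (0.4047, 0.7538, -0.5170, 0.0261)
v' = (0.4280, -1.0720, -0.6740)
ω' = (0.9753, -0.4665, -0.5178)

new position p' = (-2.0600, 1.0900, 1.7300)
new velocity v' = (0.4280, -1.0720, -0.6740)
precession coupling ω×(Iω) = (0.0048, 0.0864, -0.0480)
angular accel α = (-2.2467, -0.6650, 0.8222)
new body rate ω' = (0.9753, -0.4665, -0.5178)
q⊗(0,ω) = (-1.0534178, 0.8780894, 0.2703982, 0.0784570)
q' = normalize(q + ½dt·q⊗(0,ω)) = (0.4047, 0.7538, -0.5170, 0.0261)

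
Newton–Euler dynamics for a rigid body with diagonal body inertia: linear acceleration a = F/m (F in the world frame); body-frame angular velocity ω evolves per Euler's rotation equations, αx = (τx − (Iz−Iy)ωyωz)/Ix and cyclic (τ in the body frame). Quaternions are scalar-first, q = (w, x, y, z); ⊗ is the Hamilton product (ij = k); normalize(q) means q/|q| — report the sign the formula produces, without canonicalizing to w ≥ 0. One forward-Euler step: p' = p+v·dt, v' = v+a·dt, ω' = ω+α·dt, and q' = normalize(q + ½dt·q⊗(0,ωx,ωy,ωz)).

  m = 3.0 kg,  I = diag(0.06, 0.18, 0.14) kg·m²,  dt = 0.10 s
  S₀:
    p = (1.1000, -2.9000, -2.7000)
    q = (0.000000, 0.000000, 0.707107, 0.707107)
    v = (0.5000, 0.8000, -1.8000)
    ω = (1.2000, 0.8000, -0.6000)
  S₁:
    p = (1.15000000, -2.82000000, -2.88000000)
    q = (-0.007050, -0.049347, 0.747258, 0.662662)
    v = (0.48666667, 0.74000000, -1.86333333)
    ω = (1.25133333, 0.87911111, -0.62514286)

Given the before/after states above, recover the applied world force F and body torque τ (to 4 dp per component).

v₁ − v₀ = (-0.01333333, -0.06000000, -0.06333333)
applied force F = (-0.4000, -1.8000, -1.9000)
ω₁ − ω₀ = (0.05133333, 0.07911111, -0.02514286)
I·α + gyro = (0.0500, 0.2000, 0.0800)

F = (-0.4000, -1.8000, -1.9000)
τ = (0.0500, 0.2000, 0.0800)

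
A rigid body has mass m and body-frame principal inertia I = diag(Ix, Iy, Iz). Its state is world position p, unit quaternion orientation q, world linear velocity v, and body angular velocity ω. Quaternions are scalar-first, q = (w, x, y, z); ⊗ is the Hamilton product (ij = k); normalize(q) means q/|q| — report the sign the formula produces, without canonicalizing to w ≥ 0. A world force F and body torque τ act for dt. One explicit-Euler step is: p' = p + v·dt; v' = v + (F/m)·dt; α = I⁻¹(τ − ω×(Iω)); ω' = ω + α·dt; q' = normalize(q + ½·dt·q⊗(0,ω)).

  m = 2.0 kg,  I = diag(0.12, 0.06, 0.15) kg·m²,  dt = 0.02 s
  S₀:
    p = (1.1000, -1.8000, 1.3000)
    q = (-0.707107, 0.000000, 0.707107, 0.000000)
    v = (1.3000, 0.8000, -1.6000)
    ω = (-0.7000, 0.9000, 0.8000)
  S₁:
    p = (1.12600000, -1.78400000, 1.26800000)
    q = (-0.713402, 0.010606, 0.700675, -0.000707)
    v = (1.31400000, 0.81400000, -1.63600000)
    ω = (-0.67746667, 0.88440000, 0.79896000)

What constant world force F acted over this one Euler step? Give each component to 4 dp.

F = (1.4000, 1.4000, -3.6000)

velocity change Δv = (0.01400000, 0.01400000, -0.03600000)
applied force F = (1.4000, 1.4000, -3.6000)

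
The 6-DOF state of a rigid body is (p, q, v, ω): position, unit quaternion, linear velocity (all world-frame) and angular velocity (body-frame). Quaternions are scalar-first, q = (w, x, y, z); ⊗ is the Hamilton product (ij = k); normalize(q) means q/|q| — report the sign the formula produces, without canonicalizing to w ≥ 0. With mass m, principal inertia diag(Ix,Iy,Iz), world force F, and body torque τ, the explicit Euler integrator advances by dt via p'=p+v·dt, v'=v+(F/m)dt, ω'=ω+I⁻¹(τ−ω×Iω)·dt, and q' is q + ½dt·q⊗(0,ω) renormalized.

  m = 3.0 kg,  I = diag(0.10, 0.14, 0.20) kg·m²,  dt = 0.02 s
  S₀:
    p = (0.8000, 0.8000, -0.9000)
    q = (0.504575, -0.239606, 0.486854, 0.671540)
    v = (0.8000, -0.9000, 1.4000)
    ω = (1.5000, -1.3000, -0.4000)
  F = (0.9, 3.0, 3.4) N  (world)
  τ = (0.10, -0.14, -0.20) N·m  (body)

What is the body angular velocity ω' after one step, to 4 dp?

ω×(Iω) gyroscopic = (0.0312, 0.0600, -0.0780)
angular accel α = (0.6880, -1.4286, -0.6100)
new body rate ω' = (1.5138, -1.3286, -0.4122)

ω' = (1.5138, -1.3286, -0.4122)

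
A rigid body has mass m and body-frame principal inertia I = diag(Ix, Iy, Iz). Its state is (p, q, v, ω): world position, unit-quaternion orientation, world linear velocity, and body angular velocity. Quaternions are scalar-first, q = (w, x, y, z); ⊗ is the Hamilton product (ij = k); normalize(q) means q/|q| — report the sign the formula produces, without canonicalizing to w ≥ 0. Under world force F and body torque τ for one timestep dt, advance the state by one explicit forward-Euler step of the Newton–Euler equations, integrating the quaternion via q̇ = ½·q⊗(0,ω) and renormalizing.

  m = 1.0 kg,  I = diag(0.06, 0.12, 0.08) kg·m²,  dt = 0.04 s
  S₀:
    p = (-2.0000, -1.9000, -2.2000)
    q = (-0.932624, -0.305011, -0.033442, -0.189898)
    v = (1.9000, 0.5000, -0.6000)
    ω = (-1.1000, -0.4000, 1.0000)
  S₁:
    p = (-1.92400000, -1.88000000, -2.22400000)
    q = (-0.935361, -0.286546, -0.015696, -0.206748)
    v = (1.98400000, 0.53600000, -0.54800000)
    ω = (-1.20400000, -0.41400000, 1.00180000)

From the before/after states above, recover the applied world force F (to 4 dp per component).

F = (2.1000, 0.9000, 1.3000)

velocity change Δv = (0.08400000, 0.03600000, 0.05200000)
m·(v₁−v₀)/dt = (2.1000, 0.9000, 1.3000)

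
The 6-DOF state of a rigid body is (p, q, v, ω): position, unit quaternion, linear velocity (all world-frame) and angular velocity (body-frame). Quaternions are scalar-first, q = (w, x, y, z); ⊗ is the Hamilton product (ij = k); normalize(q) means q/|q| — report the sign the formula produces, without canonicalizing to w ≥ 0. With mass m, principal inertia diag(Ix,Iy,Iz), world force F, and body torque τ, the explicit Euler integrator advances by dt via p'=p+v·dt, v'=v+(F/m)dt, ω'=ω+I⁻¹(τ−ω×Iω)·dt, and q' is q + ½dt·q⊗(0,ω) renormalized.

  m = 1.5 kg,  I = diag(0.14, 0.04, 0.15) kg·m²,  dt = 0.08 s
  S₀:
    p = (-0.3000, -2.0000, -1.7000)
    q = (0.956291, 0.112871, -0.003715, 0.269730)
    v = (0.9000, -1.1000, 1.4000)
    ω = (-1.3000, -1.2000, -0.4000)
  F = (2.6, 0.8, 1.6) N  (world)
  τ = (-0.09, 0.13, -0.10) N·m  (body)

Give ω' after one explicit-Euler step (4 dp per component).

ω' = (-1.3816, -0.9296, -0.3701)

α = I⁻¹(τ − ω×Iω) = (-1.0200, 3.3800, 0.3733)
new body rate ω' = (-1.3816, -0.9296, -0.3701)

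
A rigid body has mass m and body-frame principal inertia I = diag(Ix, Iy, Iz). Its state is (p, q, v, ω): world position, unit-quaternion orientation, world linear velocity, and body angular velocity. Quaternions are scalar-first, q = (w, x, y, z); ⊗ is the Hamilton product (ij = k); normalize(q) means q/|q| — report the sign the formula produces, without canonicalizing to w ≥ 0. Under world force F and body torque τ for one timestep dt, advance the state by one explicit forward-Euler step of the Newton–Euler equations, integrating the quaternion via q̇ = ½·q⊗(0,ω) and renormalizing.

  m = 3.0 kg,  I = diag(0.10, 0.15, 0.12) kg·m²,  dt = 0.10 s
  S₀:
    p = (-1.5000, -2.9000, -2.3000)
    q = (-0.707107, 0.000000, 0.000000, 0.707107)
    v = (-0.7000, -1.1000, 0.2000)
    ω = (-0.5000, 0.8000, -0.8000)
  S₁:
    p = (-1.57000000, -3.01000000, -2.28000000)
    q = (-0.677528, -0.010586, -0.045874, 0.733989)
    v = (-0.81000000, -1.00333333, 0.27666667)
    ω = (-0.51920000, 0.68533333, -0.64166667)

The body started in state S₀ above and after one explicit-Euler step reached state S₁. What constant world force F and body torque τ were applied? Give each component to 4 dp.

Δv = v₁−v₀ = (-0.11000000, 0.09666667, 0.07666667)
F = m·Δv/dt = (-3.3000, 2.9000, 2.3000)
ω₁ − ω₀ = (-0.01920000, -0.11466667, 0.15833333)
ω₀×(Iω₀) = (0.0192, -0.0080, -0.0200)
I·α + gyro = (0.0000, -0.1800, 0.1700)

F = (-3.3000, 2.9000, 2.3000)
τ = (0.0000, -0.1800, 0.1700)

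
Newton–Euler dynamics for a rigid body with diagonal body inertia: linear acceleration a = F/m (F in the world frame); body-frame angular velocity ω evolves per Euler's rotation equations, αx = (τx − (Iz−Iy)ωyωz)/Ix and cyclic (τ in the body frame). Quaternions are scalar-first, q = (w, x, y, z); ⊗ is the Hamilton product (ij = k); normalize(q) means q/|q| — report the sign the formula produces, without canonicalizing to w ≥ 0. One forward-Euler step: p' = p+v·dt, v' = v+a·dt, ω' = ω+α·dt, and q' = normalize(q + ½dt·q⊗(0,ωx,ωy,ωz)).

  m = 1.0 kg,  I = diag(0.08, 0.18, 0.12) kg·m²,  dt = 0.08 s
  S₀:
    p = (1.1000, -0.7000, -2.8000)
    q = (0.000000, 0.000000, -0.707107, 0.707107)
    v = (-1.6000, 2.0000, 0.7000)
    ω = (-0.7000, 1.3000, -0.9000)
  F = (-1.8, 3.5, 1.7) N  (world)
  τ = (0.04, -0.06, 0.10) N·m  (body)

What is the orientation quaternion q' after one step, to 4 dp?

q' = (0.0621, -0.0113, -0.7252, 0.6857)

q⊗(0,ω) = (1.5556354, -0.2828428, -0.4949749, -0.4949749)
q + ½dt·q⊗(0,ω), renormalized = (0.0621, -0.0113, -0.7252, 0.6857)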